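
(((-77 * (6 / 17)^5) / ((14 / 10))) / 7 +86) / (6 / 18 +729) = 0.12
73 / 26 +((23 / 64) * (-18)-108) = -46451 / 416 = -111.66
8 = 8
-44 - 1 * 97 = -141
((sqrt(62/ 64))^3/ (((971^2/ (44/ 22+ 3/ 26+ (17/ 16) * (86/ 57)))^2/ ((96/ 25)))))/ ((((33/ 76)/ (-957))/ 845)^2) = 2140847812800151 * sqrt(62)/ 85339118522976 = 197.53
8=8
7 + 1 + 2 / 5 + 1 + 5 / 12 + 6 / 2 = 12.82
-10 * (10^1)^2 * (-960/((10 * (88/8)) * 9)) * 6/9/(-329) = -1.96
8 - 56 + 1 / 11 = -527 / 11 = -47.91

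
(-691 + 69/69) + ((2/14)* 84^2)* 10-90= 9300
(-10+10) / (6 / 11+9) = 0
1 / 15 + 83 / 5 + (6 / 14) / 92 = 32209 / 1932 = 16.67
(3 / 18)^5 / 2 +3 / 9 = 5185 / 15552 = 0.33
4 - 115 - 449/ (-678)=-74809/ 678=-110.34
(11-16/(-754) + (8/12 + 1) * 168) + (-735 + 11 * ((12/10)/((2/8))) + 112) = -526252/1885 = -279.18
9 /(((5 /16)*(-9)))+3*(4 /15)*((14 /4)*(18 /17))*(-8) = -2288 /85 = -26.92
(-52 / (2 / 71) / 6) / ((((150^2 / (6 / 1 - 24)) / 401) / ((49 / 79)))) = 18136027 / 296250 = 61.22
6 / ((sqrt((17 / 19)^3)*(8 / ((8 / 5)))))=114*sqrt(323) / 1445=1.42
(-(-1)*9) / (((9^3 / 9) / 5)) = 5 / 9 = 0.56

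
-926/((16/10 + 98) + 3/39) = -60190/6479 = -9.29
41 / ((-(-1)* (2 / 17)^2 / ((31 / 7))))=367319 / 28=13118.54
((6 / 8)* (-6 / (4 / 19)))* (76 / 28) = -3249 / 56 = -58.02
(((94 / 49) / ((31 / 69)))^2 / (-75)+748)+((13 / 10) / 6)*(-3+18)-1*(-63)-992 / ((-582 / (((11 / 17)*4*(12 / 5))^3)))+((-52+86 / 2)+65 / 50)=1214.85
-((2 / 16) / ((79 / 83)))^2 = -6889 / 399424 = -0.02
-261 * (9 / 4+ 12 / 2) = -8613 / 4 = -2153.25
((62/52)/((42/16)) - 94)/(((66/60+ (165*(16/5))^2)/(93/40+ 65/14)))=-24912319/10655166522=-0.00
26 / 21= 1.24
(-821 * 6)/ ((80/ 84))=-51723/ 10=-5172.30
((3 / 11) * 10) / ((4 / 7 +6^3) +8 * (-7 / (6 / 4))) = 0.02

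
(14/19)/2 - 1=-12/19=-0.63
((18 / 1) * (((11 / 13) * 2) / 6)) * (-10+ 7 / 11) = -618 / 13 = -47.54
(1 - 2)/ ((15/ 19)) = -1.27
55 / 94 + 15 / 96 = 1115 / 1504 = 0.74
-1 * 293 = -293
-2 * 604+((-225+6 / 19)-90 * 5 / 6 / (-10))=-54157 / 38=-1425.18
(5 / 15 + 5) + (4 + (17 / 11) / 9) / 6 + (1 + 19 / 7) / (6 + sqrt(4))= 53995 / 8316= 6.49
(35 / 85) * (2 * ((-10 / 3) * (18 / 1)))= -840 / 17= -49.41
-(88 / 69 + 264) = -265.28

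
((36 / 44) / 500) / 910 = 9 / 5005000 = 0.00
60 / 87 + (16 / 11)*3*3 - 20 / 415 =363592 / 26477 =13.73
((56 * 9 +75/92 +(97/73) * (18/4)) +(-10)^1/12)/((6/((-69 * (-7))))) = 71922907/1752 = 41051.89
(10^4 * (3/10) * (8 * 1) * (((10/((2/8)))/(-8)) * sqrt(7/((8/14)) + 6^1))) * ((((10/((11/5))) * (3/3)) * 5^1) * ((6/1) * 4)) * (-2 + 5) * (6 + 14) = -21600000000 * sqrt(73)/11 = -16777316445.35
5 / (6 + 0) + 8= 53 / 6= 8.83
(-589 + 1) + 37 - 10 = -561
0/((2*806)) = 0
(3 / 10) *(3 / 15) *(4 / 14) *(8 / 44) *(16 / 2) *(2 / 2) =48 / 1925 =0.02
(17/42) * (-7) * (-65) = 1105/6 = 184.17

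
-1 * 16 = -16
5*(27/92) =135/92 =1.47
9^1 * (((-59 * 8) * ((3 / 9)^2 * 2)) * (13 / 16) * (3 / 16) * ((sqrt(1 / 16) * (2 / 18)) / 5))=-767 / 960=-0.80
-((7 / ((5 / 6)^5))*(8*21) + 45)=-9285201 / 3125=-2971.26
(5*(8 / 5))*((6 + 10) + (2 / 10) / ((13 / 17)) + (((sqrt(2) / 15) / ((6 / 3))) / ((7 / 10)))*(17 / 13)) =130.80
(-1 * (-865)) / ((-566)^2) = 865 / 320356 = 0.00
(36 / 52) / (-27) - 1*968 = -37753 / 39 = -968.03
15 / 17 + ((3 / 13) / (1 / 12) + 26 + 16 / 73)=481905 / 16133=29.87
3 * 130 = 390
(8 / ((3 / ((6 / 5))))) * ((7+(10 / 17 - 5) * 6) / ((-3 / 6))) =10592 / 85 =124.61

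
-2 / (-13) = 2 / 13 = 0.15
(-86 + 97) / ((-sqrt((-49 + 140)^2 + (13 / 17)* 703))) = -11* sqrt(663) / 2418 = -0.12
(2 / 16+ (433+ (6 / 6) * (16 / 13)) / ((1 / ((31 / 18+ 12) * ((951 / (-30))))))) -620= -13644565 / 72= -189507.85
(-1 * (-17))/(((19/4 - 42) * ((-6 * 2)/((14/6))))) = 119/1341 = 0.09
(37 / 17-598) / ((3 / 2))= -20258 / 51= -397.22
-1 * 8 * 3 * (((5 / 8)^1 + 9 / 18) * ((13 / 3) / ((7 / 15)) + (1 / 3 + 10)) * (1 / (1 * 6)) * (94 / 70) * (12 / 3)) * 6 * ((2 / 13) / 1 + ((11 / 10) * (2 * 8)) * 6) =-684556128 / 2275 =-300903.79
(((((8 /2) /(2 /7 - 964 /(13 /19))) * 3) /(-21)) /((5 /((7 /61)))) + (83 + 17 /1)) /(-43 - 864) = -0.11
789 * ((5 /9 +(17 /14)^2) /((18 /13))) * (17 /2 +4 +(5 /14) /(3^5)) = 260356730335 /18003384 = 14461.54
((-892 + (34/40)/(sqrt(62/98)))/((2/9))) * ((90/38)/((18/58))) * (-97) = 56456910/19- 3012723 * sqrt(31)/4712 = 2967856.44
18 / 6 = 3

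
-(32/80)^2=-4/25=-0.16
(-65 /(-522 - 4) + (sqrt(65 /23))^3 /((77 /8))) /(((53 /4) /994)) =129220 /13939 + 295360* sqrt(1495) /308407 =46.30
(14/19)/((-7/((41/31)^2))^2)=5651522/122828293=0.05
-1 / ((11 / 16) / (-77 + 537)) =-7360 / 11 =-669.09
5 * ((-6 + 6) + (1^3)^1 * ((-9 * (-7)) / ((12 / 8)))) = 210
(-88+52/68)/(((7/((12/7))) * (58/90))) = -800820/24157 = -33.15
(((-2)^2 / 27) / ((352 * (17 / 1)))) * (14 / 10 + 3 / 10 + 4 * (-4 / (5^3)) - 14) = -3107 / 10098000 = -0.00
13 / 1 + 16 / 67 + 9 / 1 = 1490 / 67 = 22.24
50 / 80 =5 / 8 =0.62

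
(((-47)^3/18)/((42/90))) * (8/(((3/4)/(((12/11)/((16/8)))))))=-16611680/231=-71912.03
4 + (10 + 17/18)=269/18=14.94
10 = 10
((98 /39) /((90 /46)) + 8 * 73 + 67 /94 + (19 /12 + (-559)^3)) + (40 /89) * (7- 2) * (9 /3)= -5129309709632597 /29364660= -174676284.68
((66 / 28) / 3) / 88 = 1 / 112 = 0.01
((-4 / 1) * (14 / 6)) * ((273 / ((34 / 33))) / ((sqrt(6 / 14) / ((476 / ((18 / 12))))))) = -784784 * sqrt(21) / 3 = -1198777.36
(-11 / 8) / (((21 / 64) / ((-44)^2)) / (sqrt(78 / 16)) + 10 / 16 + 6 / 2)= -0.38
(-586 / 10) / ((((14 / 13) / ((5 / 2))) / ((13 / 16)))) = -49517 / 448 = -110.53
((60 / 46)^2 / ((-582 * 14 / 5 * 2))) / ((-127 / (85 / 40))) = 6375 / 729876112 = 0.00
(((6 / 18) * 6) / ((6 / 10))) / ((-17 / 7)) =-70 / 51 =-1.37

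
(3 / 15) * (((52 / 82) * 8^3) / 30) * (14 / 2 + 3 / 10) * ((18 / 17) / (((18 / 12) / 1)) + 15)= 21622016 / 87125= 248.17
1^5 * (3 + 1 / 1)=4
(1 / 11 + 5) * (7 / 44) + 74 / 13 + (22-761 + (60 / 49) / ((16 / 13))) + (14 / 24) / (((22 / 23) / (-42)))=-116712539 / 154154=-757.12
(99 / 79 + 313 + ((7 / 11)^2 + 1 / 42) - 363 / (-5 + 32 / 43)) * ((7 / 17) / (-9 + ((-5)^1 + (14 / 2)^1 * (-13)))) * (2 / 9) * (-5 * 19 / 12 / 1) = 186114505453 / 67445895132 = 2.76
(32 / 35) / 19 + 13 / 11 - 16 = -108043 / 7315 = -14.77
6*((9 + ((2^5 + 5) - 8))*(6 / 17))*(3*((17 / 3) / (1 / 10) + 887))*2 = 7745616 / 17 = 455624.47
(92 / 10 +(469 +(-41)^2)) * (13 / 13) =10796 / 5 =2159.20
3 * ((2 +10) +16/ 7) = 300/ 7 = 42.86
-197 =-197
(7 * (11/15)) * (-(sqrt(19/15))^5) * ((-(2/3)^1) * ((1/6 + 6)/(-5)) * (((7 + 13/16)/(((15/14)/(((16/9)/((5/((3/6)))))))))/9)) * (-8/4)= 2.20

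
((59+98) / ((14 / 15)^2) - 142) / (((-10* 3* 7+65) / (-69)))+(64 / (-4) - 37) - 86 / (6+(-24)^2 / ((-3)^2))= -1024159 / 28420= -36.04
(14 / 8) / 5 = 7 / 20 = 0.35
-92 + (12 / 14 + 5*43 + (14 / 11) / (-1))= 9439 / 77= 122.58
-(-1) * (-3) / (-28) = 3 / 28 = 0.11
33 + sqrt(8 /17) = 2 * sqrt(34) /17 + 33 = 33.69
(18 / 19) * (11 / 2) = 99 / 19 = 5.21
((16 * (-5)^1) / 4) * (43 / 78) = -430 / 39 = -11.03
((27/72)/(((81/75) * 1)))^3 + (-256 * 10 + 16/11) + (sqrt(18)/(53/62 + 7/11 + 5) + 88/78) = -136498540537/53374464 + 2046 * sqrt(2)/4427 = -2556.72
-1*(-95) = 95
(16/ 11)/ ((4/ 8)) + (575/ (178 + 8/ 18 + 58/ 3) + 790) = 3116417/ 3916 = 795.82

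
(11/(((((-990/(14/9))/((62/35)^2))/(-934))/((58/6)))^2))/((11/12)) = 23780.65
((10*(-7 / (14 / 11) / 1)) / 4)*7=-385 / 4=-96.25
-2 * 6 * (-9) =108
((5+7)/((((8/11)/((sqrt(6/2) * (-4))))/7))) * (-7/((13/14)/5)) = 226380 * sqrt(3)/13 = 30161.67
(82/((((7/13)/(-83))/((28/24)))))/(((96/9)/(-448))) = 619346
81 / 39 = 27 / 13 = 2.08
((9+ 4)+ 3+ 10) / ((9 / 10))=260 / 9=28.89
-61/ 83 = -0.73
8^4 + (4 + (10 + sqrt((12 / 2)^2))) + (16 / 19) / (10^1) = 391028 / 95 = 4116.08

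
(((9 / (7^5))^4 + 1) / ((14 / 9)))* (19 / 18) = 758026529827376339 / 1117091728166568014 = 0.68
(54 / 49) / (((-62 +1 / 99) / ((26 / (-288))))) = 3861 / 2405704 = 0.00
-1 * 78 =-78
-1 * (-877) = 877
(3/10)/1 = 0.30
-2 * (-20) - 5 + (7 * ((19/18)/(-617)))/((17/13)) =6606341/188802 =34.99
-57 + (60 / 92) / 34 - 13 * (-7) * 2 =97765 / 782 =125.02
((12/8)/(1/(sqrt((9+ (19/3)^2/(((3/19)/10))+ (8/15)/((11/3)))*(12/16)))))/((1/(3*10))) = 3*sqrt(208231705)/22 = 1967.76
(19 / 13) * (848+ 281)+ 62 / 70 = 751188 / 455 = 1650.96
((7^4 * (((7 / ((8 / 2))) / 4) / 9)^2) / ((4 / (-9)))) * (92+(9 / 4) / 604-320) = 21601885837 / 7421952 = 2910.54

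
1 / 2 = 0.50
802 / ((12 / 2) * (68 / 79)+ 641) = 63358 / 51047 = 1.24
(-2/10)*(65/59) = -13/59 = -0.22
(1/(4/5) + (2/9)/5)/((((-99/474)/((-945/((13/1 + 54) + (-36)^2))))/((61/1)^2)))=479447129/29986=15989.03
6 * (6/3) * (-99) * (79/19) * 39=-3660228/19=-192643.58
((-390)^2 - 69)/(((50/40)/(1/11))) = 55284/5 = 11056.80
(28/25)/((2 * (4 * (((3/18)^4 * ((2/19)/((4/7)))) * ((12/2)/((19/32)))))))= 97.47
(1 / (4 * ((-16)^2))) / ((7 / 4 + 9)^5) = 1 / 147008443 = 0.00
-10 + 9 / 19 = -181 / 19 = -9.53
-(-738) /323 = 738 /323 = 2.28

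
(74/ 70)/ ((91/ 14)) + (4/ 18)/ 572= 14687/ 90090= 0.16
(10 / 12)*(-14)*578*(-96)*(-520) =-336627200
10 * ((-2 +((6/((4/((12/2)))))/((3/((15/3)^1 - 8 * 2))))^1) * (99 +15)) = -39900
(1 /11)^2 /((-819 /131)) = -0.00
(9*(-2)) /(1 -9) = 9 /4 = 2.25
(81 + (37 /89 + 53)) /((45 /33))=131593 /1335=98.57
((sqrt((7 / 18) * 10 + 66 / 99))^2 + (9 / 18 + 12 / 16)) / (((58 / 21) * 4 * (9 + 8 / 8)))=1463 / 27840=0.05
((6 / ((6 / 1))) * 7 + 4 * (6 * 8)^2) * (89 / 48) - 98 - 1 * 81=812255 / 48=16921.98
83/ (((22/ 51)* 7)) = 4233/ 154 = 27.49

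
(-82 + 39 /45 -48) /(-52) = 149 /60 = 2.48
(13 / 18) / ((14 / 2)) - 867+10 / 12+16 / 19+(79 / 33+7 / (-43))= -488608676 / 566181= -862.99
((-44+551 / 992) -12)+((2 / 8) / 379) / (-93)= -2017295 / 36384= -55.44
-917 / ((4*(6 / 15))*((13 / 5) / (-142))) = 31301.44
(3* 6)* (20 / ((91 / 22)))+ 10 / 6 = 24215 / 273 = 88.70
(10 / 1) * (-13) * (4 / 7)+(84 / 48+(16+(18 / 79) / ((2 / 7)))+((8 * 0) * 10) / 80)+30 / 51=-2073861 / 37604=-55.15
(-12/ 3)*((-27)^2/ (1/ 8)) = -23328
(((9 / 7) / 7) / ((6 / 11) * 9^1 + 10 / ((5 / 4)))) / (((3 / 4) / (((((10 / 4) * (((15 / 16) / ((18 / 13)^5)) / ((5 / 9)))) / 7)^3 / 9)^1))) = 70380602894374790875 / 20104164394222828363186176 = 0.00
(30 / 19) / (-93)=-10 / 589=-0.02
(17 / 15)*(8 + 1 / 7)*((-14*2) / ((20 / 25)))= -323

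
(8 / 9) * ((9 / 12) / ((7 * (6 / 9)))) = 1 / 7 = 0.14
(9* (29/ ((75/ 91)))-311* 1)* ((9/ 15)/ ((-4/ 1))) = -213/ 250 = -0.85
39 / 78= 1 / 2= 0.50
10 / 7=1.43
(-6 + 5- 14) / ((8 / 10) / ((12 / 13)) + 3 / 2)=-450 / 71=-6.34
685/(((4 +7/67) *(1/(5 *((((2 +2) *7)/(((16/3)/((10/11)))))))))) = 963795/242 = 3982.62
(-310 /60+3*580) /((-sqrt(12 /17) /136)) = -353906*sqrt(51) /9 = -280821.60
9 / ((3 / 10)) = 30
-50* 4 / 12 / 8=-25 / 12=-2.08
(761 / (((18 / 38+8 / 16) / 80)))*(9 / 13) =20820960 / 481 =43286.82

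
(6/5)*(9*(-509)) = -27486/5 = -5497.20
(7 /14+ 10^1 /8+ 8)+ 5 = 59 /4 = 14.75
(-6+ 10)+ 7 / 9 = 43 / 9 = 4.78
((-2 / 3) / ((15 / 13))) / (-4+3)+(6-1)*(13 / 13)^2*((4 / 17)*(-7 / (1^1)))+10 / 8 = -19607 / 3060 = -6.41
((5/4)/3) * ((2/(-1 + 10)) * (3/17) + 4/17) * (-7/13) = -245/3978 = -0.06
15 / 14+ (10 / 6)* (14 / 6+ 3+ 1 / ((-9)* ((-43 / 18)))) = 54385 / 5418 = 10.04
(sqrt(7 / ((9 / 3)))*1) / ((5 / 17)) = 17*sqrt(21) / 15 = 5.19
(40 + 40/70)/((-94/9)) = -1278/329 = -3.88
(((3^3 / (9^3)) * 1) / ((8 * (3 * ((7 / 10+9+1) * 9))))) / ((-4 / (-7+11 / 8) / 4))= 25 / 277344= 0.00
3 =3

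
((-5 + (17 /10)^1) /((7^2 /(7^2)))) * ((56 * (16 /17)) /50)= -7392 /2125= -3.48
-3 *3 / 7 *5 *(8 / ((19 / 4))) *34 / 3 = -16320 / 133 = -122.71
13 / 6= 2.17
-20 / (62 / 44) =-440 / 31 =-14.19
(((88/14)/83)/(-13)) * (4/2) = -88/7553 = -0.01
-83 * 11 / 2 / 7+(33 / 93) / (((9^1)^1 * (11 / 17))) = -254489 / 3906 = -65.15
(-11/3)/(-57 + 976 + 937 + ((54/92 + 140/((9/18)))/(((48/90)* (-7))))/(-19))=-538384/273101007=-0.00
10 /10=1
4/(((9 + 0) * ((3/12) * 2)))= 8/9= 0.89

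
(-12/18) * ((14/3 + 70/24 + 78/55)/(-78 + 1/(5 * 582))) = 576277/7490307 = 0.08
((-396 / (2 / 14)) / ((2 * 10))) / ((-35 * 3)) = 33 / 25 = 1.32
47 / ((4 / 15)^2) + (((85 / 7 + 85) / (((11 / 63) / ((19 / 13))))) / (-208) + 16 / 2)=19780597 / 29744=665.03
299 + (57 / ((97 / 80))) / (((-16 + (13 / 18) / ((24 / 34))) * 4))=18715693 / 62759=298.22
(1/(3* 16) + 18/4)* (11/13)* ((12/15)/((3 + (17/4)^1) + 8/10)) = 341/897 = 0.38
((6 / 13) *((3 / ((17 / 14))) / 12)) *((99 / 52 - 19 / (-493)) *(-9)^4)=1210.97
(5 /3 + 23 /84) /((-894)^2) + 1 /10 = 33568727 /335679120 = 0.10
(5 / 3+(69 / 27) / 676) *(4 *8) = 81304 / 1521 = 53.45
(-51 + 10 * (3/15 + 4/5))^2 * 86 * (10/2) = 722830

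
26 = 26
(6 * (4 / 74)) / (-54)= -0.01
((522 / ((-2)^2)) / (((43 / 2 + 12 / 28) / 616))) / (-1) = -1125432 / 307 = -3665.90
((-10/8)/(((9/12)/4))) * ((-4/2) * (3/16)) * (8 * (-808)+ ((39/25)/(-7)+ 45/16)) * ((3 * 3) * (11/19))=-84168.37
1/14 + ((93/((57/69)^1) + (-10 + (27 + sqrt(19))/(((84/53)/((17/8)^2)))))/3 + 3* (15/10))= 68.55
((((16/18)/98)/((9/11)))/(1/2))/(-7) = -88/27783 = -0.00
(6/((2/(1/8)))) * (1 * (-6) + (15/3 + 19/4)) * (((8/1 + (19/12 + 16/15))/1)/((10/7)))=13419/1280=10.48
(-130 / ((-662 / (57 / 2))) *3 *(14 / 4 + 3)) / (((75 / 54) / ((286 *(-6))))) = -223158078 / 1655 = -134838.72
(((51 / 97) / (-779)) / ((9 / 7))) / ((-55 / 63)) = 2499 / 4155965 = 0.00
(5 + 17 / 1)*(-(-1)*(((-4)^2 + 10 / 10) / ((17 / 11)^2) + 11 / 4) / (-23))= -7381 / 782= -9.44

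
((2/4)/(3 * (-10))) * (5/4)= -1/48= -0.02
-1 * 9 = -9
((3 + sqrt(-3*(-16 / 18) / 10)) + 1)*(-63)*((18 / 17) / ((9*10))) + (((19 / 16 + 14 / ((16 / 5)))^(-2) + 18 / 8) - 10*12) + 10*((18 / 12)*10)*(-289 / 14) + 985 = -42079711141 / 18851980 - 42*sqrt(15) / 425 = -2232.49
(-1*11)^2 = 121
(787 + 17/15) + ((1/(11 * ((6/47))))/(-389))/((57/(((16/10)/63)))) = 36331107914/46097667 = 788.13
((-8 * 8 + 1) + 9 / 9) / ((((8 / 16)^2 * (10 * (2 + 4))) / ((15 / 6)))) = -31 / 3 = -10.33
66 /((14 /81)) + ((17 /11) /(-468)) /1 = 13760485 /36036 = 381.85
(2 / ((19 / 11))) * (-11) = -242 / 19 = -12.74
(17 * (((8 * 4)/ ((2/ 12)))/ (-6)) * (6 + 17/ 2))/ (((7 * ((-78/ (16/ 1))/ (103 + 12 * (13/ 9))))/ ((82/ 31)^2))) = 153176377856/ 787059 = 194618.67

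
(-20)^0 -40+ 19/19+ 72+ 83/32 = 1171/32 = 36.59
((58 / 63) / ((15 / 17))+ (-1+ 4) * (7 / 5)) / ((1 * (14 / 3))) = 991 / 882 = 1.12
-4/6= -2/3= -0.67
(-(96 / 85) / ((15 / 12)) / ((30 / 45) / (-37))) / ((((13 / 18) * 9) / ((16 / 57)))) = 227328 / 104975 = 2.17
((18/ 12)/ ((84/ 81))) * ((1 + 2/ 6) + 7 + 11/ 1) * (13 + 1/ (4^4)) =2606607/ 7168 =363.64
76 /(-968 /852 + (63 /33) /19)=-3383292 /46105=-73.38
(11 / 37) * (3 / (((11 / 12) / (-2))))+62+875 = 34597 / 37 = 935.05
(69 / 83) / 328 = 69 / 27224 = 0.00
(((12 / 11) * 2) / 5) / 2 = 12 / 55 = 0.22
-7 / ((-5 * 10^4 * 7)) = 0.00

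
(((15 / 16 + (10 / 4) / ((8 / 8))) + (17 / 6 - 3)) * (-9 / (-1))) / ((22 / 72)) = 4239 / 44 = 96.34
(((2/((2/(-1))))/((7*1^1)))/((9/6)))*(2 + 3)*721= -1030/3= -343.33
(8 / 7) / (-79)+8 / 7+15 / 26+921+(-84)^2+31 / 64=3671193259 / 460096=7979.19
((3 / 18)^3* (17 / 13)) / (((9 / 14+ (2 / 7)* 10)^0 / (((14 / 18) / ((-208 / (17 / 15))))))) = -2023 / 78848640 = -0.00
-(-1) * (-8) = -8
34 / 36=17 / 18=0.94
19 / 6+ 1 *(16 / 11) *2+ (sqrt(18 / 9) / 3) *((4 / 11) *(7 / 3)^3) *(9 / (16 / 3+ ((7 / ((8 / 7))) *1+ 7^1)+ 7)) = 10976 *sqrt(2) / 20163+ 401 / 66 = 6.85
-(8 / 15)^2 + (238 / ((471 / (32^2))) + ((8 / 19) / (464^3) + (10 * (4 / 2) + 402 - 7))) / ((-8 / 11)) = -85981978275163103 / 67048599859200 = -1282.38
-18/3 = -6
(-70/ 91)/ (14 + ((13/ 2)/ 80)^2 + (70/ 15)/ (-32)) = -768000/ 13838591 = -0.06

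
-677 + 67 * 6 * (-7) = -3491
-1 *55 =-55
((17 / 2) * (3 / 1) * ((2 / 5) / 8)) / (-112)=-51 / 4480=-0.01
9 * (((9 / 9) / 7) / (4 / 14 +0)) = 4.50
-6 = -6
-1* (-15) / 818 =15 / 818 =0.02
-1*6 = -6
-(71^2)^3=-128100283921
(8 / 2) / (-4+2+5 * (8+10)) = 1 / 22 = 0.05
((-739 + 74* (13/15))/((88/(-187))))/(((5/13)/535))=239378581/120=1994821.51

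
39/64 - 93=-5913/64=-92.39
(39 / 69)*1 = 13 / 23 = 0.57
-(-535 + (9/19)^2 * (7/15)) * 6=5792916/1805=3209.37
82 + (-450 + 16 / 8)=-366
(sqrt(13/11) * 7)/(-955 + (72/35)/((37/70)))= -259 * sqrt(143)/387101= -0.01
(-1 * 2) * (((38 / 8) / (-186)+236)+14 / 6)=-476.62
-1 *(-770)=770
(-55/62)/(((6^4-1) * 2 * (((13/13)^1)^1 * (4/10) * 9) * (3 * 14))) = -55/24279696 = -0.00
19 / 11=1.73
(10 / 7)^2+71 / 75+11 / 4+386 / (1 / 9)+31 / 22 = 562901401 / 161700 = 3481.15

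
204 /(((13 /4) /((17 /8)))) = 1734 /13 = 133.38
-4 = -4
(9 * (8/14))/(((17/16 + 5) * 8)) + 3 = 2109/679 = 3.11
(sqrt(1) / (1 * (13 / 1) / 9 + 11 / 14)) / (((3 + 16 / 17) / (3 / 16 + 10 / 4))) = 46053 / 150616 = 0.31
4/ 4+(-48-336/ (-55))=-2249/ 55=-40.89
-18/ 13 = -1.38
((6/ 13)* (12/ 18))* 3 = 12/ 13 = 0.92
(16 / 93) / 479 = 16 / 44547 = 0.00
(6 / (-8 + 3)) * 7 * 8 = -336 / 5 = -67.20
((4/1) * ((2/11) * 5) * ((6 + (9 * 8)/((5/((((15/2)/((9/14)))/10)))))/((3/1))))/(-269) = -304/2959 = -0.10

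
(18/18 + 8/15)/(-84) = -23/1260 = -0.02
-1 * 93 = -93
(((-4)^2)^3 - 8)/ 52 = 78.62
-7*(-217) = 1519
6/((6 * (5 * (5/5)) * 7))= 1/35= 0.03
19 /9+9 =100 /9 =11.11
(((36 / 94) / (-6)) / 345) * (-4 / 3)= 4 / 16215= 0.00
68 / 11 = 6.18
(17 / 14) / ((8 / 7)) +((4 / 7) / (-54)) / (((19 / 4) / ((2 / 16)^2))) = 61045 / 57456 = 1.06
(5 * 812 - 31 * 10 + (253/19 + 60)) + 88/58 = 2107483/551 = 3824.83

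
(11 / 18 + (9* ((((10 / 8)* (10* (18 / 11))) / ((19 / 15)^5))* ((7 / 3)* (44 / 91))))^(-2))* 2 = 2570013640431943369 / 2101890673828125000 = 1.22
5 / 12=0.42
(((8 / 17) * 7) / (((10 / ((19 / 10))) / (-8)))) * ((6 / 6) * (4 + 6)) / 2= -2128 / 85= -25.04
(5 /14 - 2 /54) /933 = 121 /352674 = 0.00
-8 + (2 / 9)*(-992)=-2056 / 9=-228.44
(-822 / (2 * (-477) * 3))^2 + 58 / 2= 6617110 / 227529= 29.08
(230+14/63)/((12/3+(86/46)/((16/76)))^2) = 17537408/12638025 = 1.39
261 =261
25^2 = 625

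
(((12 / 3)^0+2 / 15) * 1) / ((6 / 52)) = 442 / 45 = 9.82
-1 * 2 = -2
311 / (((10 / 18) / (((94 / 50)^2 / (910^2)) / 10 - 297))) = -4302512583192009 / 25878125000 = -166260.60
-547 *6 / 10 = -1641 / 5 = -328.20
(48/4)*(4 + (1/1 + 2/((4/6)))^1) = 96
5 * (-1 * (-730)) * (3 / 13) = 10950 / 13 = 842.31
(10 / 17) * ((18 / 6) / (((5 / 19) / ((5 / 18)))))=1.86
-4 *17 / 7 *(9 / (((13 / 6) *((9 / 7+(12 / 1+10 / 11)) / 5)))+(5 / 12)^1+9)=-31536649 / 298389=-105.69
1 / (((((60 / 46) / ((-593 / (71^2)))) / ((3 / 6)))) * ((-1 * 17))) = 13639 / 5141820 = 0.00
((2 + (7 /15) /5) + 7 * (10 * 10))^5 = 404837340517102916755057 /2373046875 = 170598122094449.95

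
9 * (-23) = -207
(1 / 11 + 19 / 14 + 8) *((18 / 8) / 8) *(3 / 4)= 39285 / 19712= 1.99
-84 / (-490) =6 / 35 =0.17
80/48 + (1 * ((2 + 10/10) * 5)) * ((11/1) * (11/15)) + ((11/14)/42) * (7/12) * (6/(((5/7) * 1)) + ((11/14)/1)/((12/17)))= 103952221/846720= 122.77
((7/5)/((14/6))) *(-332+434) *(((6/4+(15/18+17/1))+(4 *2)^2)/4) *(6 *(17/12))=21675/2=10837.50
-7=-7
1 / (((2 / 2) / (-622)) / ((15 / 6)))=-1555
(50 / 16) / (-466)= -0.01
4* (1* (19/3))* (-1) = -76/3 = -25.33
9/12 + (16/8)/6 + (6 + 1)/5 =149/60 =2.48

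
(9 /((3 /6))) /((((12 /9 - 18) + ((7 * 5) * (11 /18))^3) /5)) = 104976 /11393885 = 0.01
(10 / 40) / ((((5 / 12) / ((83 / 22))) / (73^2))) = 1326921 / 110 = 12062.92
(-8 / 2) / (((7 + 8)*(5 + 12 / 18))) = -4 / 85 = -0.05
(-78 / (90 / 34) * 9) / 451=-1326 / 2255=-0.59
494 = 494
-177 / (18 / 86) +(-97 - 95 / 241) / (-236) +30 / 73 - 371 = -3786087748 / 3113961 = -1215.84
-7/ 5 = -1.40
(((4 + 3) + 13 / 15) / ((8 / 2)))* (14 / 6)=413 / 90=4.59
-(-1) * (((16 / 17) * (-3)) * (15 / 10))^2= 5184 / 289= 17.94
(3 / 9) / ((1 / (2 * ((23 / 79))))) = 46 / 237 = 0.19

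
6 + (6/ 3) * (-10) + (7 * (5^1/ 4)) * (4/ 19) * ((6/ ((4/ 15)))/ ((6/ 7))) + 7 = 3143/ 76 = 41.36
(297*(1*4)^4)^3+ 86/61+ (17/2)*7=53622748999589127/122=439530729504828.91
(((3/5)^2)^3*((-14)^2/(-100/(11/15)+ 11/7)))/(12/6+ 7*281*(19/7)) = -224532/17676734375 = -0.00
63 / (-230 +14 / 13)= -273 / 992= -0.28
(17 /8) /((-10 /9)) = -153 /80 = -1.91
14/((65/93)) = 1302/65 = 20.03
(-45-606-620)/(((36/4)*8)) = -1271/72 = -17.65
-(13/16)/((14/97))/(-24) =1261/5376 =0.23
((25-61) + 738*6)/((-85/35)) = -30744/17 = -1808.47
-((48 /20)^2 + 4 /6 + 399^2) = -159207.43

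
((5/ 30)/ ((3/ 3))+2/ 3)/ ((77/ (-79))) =-0.85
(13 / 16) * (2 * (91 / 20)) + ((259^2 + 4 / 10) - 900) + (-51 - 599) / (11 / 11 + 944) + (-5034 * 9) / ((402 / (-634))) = 278871377801 / 2026080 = 137640.85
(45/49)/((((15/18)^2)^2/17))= 198288/6125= 32.37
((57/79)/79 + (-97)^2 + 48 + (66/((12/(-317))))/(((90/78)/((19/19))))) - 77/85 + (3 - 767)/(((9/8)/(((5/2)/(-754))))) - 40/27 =85812003376763/10799613630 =7945.84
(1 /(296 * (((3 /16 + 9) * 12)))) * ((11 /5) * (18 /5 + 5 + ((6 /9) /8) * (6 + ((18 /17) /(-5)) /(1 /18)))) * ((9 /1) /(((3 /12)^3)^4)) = 89397.56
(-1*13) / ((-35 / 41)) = 533 / 35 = 15.23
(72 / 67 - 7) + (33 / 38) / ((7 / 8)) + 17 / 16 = -551825 / 142576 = -3.87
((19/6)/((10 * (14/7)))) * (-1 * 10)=-19/12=-1.58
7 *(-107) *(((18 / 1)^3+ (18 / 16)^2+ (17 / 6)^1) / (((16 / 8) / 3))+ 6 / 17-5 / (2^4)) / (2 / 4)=-14267787135 / 1088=-13113774.94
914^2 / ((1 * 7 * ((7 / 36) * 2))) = 15037128 / 49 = 306880.16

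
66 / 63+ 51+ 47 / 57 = 7032 / 133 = 52.87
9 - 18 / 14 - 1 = 47 / 7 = 6.71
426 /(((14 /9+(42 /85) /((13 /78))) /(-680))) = -110802600 /1729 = -64084.79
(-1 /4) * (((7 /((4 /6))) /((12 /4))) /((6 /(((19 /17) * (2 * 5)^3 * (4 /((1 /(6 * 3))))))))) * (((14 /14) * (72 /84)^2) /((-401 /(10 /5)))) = 2052000 /47719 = 43.00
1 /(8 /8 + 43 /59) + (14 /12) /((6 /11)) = 1663 /612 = 2.72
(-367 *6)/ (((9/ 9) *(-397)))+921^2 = 336753879/ 397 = 848246.55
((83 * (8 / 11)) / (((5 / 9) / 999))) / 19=5970024 / 1045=5712.94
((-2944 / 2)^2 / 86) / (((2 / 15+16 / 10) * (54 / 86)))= 2708480 / 117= 23149.40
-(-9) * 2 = 18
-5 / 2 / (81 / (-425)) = 2125 / 162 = 13.12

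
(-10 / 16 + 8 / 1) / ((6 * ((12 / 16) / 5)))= 8.19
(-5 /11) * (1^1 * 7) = -35 /11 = -3.18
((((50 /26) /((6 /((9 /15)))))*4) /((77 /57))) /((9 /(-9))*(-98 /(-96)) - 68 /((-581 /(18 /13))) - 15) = -454176 /12648911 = -0.04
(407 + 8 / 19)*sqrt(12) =15482*sqrt(3) / 19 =1411.35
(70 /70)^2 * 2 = 2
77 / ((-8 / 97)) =-7469 / 8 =-933.62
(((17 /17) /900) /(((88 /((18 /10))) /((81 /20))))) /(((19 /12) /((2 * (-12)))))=-729 /522500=-0.00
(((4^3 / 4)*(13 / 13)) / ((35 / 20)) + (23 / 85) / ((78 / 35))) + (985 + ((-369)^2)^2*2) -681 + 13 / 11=3785905010845459 / 102102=37079636156.45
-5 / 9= -0.56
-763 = -763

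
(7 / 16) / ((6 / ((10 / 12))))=35 / 576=0.06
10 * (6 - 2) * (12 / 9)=160 / 3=53.33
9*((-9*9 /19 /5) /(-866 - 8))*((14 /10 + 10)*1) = 2187 /21850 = 0.10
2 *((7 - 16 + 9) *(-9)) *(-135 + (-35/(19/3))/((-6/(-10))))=0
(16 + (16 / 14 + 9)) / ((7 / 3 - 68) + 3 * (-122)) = -549 / 9065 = -0.06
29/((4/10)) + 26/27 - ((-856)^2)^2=-28992710463617/54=-536902045622.54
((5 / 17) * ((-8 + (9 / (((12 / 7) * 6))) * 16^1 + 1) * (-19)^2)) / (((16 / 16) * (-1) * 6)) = -12635 / 102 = -123.87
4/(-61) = -4/61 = -0.07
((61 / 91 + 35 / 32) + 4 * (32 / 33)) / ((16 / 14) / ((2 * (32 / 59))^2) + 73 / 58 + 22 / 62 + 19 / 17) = 132597019696 / 86998836639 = 1.52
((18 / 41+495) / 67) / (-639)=-2257 / 195037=-0.01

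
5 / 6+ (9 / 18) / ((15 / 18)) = 43 / 30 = 1.43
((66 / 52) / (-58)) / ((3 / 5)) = -55 / 1508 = -0.04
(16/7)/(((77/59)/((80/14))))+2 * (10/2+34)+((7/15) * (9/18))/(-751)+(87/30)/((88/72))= 3841422764/42502845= 90.38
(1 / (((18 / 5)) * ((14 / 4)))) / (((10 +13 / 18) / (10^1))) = 100 / 1351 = 0.07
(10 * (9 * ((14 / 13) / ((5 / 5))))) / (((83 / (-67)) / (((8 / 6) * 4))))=-417.28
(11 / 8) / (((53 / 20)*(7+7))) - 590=-875505 / 1484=-589.96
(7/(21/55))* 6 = 110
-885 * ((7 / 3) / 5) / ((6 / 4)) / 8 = -413 / 12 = -34.42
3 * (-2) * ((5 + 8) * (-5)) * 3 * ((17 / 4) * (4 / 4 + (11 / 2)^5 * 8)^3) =41545828493970474375 / 128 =324576785109144331.05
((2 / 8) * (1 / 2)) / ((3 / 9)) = 3 / 8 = 0.38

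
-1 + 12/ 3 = 3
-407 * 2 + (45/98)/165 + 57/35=-4378667/5390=-812.37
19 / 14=1.36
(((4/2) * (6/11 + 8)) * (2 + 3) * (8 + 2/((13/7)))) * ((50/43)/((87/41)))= 227386000/534963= 425.05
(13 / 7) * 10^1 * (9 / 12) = 195 / 14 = 13.93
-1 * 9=-9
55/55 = 1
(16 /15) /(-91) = -16 /1365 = -0.01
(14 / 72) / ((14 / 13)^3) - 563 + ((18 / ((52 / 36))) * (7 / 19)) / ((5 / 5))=-1945883165 / 3485664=-558.25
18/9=2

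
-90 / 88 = -45 / 44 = -1.02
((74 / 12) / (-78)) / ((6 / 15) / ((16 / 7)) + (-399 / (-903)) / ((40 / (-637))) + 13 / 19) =151145 / 11809863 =0.01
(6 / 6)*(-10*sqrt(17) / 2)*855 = -4275*sqrt(17) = -17626.28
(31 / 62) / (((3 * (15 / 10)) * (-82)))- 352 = -259777 / 738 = -352.00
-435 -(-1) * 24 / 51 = -7387 / 17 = -434.53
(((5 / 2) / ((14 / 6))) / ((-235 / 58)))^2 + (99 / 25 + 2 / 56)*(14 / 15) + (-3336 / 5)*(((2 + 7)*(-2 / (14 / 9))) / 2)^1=313684677427 / 81180750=3864.03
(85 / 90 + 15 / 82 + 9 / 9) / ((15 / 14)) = 1.99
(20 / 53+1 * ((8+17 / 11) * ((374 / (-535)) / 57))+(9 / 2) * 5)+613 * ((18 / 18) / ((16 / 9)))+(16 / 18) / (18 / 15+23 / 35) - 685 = -63930470323 / 201706128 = -316.95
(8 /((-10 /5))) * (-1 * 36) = 144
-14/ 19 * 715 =-10010/ 19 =-526.84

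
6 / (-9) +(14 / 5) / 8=-19 / 60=-0.32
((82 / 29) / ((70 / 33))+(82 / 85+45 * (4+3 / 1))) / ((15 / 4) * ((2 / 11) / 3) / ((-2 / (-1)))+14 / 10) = 240898768 / 1149183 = 209.63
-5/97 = -0.05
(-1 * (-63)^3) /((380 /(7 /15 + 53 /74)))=109437237 /140600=778.36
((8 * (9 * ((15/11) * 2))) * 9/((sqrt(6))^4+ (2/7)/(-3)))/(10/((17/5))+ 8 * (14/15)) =26025300/5503069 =4.73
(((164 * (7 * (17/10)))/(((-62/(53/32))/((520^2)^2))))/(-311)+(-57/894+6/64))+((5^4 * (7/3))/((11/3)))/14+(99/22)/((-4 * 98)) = 303686224621648304575/24776907232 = 12256825348.62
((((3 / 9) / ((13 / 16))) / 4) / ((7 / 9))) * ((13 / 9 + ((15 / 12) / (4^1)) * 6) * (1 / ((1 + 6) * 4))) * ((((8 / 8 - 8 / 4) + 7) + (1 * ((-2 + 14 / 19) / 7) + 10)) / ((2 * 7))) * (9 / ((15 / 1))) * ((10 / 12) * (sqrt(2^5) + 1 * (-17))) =-0.10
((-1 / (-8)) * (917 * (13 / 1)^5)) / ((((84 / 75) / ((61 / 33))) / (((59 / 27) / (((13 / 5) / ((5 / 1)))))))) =8416016318125 / 28512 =295174534.17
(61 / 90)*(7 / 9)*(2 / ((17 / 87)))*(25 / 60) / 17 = 12383 / 93636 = 0.13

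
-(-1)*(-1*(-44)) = 44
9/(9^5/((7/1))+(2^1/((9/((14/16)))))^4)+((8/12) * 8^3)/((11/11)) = 101560291326208/297538985973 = 341.33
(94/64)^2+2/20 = 11557/5120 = 2.26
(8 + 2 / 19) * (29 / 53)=4466 / 1007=4.43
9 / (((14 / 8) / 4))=144 / 7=20.57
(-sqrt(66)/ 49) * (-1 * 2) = 0.33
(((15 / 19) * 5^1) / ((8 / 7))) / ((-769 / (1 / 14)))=-75 / 233776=-0.00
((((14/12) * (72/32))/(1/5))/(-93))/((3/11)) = -385/744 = -0.52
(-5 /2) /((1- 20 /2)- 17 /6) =15 /71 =0.21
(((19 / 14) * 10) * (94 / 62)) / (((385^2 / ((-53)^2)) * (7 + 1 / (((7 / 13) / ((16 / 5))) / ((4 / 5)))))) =12542185 / 378074543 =0.03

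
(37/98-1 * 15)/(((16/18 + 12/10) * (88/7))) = -64485/115808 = -0.56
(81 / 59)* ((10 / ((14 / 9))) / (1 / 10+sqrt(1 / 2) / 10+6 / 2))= 2259900 / 793373 -36450* sqrt(2) / 793373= 2.78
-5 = -5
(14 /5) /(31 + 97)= 7 /320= 0.02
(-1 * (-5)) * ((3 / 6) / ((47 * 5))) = 1 / 94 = 0.01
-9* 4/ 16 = -9/ 4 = -2.25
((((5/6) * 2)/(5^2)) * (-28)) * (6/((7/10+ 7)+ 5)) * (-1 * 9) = 1008/127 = 7.94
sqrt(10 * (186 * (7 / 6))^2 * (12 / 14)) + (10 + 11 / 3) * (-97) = -3977 / 3 + 62 * sqrt(105) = -690.36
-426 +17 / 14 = -5947 / 14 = -424.79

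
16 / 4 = 4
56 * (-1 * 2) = -112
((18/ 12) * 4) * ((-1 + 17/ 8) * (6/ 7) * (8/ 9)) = 36/ 7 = 5.14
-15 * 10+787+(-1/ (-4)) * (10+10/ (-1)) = 637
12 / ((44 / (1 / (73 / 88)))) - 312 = -311.67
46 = 46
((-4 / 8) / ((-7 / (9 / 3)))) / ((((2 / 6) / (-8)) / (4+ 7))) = -396 / 7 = -56.57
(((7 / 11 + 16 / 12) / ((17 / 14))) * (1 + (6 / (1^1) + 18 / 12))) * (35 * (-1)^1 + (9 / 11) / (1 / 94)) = 209755 / 363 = 577.84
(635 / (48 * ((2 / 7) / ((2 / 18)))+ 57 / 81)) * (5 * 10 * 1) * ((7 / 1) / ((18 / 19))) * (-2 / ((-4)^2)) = -44338875 / 187688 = -236.24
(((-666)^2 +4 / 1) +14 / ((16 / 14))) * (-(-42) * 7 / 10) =260820483 / 20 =13041024.15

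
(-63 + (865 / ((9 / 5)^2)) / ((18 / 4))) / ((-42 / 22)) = 29447 / 15309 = 1.92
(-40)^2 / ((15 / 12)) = 1280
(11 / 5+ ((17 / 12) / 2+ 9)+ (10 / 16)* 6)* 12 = 187.90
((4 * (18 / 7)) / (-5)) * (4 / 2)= -144 / 35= -4.11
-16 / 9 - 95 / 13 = -1063 / 117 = -9.09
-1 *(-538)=538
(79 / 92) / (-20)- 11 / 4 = -5139 / 1840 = -2.79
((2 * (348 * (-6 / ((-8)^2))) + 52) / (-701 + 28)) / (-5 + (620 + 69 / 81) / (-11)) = -15741 / 49123616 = -0.00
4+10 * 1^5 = 14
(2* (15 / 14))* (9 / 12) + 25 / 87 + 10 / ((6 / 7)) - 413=-973033 / 2436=-399.44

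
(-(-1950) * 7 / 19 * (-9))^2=15092122500 / 361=41806433.52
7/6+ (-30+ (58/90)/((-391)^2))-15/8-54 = -4662105863/55037160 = -84.71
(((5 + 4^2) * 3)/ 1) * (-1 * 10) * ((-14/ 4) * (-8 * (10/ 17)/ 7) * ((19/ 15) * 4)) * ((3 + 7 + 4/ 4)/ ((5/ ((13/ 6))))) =-35800.47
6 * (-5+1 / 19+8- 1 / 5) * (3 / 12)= 813 / 190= 4.28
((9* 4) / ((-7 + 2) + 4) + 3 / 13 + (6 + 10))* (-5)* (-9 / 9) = -1285 / 13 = -98.85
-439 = -439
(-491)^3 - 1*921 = -118371692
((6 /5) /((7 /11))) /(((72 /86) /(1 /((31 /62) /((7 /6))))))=473 /90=5.26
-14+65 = 51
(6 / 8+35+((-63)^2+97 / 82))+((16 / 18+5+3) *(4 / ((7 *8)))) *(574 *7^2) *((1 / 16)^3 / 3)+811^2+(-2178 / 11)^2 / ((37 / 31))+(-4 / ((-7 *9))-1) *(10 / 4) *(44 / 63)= 1070593884285115 / 1541369088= 694573.35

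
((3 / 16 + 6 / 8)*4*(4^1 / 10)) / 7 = 0.21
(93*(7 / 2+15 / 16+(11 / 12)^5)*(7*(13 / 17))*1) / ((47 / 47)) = 3569250503 / 1410048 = 2531.30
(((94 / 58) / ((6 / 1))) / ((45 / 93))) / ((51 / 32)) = 23312 / 66555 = 0.35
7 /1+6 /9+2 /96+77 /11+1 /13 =3071 /208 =14.76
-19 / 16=-1.19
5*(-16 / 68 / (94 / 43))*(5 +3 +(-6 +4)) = -2580 / 799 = -3.23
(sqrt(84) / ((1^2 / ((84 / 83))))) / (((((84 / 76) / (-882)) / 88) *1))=-11797632 *sqrt(21) / 83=-651367.97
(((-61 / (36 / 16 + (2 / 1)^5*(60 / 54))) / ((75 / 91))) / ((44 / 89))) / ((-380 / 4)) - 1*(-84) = 2988196617 / 35556125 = 84.04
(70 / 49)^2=100 / 49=2.04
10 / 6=5 / 3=1.67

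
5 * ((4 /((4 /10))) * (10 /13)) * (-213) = -106500 /13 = -8192.31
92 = 92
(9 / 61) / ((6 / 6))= 0.15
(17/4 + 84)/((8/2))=353/16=22.06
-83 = -83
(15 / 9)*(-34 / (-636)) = 85 / 954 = 0.09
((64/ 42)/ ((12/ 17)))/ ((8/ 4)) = 1.08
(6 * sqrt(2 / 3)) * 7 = 14 * sqrt(6) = 34.29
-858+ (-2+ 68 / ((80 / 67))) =-16061 / 20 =-803.05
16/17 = 0.94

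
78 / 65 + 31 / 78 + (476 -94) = 149603 / 390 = 383.60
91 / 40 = 2.28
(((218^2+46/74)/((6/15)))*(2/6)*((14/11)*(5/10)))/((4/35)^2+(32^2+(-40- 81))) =25130623875/900439474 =27.91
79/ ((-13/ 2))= -158/ 13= -12.15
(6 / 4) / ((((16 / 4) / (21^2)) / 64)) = 10584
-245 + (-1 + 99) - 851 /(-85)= -11644 /85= -136.99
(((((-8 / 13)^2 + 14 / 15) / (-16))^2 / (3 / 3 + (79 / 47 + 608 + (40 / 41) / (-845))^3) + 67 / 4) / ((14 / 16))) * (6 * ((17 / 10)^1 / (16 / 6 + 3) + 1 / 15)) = 20767319555201122952671693757093 / 493118171255598178345297578000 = 42.11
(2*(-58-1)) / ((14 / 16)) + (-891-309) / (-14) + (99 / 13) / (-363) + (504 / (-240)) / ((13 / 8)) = -252533 / 5005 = -50.46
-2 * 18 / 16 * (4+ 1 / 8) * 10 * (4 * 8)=-2970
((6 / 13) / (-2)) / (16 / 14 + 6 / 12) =-0.14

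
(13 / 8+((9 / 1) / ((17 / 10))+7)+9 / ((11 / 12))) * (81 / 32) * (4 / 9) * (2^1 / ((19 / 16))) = 44.98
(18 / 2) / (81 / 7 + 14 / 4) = 126 / 211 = 0.60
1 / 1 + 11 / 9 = 20 / 9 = 2.22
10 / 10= 1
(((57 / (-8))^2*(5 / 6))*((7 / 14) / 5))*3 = 3249 / 256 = 12.69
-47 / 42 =-1.12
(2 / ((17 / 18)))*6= 12.71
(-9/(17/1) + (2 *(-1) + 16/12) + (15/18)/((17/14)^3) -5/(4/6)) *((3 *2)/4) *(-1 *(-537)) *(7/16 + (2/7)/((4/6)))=-12637989447/2201024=-5741.87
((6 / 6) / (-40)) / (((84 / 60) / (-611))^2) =-1866605 / 392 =-4761.75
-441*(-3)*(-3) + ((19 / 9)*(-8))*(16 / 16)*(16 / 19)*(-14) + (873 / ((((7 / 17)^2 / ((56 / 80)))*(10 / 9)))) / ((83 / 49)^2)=-2639.33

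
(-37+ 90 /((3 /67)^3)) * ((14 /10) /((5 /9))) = 63157899 /25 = 2526315.96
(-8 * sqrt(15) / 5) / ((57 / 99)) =-264 * sqrt(15) / 95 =-10.76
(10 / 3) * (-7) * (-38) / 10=266 / 3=88.67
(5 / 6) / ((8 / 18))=15 / 8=1.88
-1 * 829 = -829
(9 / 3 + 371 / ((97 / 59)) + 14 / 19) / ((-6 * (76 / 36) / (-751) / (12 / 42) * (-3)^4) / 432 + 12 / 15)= 8466834080 / 29935849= 282.83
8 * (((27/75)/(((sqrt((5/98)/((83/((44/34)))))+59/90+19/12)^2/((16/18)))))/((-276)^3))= -37270604257933872/1533599735408311359395567+3370310536320 * sqrt(77605)/1533599735408311359395567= -0.00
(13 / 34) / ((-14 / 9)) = -117 / 476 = -0.25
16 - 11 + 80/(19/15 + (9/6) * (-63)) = 11585/2797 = 4.14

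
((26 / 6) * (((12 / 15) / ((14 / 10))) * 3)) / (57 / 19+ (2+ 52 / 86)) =2236 / 1687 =1.33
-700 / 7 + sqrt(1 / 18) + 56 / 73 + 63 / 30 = -70907 / 730 + sqrt(2) / 6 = -96.90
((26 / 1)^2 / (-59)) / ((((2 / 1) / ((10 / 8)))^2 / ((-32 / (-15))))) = -1690 / 177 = -9.55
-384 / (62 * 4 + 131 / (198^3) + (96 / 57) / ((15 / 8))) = -283172060160 / 183544358749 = -1.54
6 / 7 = 0.86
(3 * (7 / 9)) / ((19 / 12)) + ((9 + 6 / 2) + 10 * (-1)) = 66 / 19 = 3.47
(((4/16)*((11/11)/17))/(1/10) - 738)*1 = -25087/34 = -737.85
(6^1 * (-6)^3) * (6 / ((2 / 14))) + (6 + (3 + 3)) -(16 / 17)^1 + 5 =-925071 / 17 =-54415.94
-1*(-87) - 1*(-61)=148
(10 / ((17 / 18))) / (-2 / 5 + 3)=900 / 221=4.07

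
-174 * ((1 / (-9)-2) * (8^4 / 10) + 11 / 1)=2228186 / 15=148545.73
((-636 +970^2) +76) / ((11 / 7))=6582380 / 11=598398.18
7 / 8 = 0.88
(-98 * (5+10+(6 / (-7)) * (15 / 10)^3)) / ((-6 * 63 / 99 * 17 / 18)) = 11187 / 34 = 329.03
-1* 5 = -5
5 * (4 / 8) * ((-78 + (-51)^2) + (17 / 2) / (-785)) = 6307.47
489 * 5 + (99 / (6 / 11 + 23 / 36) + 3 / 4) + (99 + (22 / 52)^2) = 208339093 / 79261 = 2628.52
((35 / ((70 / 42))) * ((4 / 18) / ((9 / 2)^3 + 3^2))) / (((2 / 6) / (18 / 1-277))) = -29008 / 801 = -36.21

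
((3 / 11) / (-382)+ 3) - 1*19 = -67235 / 4202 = -16.00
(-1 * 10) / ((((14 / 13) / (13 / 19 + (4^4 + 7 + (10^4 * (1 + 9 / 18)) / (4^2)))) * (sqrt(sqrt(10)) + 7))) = -48459775 / 30286 - 988975 * sqrt(10) / 30286 + 988975 * 10^(3 / 4) / 212002 + 6922825 * 10^(1 / 4) / 30286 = -1270.62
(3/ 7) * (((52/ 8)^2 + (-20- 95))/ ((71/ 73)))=-63729/ 1988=-32.06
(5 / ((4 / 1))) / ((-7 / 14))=-5 / 2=-2.50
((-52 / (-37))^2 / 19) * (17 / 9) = 45968 / 234099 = 0.20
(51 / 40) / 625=51 / 25000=0.00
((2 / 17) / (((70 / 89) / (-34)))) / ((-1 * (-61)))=-178 / 2135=-0.08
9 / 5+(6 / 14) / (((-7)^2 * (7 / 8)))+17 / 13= 486562 / 156065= 3.12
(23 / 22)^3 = 12167 / 10648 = 1.14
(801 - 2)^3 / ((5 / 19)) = 9691565581 / 5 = 1938313116.20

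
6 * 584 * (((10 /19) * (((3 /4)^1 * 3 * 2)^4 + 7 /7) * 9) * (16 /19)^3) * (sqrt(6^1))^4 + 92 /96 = 458762762697863 /3127704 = 146677167.24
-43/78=-0.55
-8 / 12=-2 / 3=-0.67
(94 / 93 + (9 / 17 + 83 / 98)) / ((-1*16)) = -369853 / 2479008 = -0.15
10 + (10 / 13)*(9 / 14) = 955 / 91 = 10.49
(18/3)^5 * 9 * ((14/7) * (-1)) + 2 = -139966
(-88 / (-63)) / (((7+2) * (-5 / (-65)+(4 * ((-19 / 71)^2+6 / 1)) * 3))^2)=377922519832 / 116582360054227767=0.00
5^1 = 5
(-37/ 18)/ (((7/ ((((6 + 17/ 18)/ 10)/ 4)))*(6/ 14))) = -925/ 7776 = -0.12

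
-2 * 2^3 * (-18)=288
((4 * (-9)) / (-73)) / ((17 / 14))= 504 / 1241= 0.41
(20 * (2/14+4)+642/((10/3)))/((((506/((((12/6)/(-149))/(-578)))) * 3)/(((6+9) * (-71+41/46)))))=-31092225/7016014852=-0.00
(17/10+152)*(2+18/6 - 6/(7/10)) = -7685/14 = -548.93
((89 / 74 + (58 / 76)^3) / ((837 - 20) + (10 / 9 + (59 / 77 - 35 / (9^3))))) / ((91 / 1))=26817115743 / 1213130473536904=0.00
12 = 12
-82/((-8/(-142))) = -2911/2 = -1455.50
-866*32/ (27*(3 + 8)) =-27712/ 297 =-93.31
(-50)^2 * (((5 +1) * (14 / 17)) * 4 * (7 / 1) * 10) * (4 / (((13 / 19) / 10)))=44688000000 / 221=202208144.80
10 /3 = 3.33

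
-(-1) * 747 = 747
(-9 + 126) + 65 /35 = 832 /7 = 118.86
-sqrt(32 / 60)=-2*sqrt(30) / 15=-0.73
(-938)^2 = 879844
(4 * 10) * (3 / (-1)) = -120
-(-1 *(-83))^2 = -6889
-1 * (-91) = 91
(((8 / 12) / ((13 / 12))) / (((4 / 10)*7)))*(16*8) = 2560 / 91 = 28.13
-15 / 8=-1.88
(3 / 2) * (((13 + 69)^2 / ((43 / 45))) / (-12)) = -75645 / 86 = -879.59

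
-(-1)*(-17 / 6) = -17 / 6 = -2.83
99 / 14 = 7.07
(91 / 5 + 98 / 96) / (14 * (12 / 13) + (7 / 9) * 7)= 25701 / 24560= 1.05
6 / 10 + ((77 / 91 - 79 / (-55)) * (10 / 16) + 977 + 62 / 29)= 20344446 / 20735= 981.16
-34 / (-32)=17 / 16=1.06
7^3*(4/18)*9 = 686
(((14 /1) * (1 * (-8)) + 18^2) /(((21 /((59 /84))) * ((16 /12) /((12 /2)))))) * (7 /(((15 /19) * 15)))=18.86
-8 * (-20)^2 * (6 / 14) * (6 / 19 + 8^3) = -93446400 / 133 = -702604.51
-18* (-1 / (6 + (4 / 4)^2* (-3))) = 6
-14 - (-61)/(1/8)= 474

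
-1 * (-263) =263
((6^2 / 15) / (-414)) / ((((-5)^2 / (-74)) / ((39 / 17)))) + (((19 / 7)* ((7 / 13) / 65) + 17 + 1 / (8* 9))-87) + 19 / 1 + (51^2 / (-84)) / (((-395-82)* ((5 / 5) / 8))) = -11121234778103 / 220637781000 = -50.40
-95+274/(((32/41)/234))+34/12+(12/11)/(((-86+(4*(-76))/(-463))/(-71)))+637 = 431321242973/5215848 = 82694.37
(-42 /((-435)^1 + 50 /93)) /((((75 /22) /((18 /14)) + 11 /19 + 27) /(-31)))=-151841844 /1531713145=-0.10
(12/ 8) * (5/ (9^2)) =5/ 54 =0.09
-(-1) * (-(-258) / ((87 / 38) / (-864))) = -2823552 / 29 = -97363.86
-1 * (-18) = 18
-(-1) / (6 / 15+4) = 0.23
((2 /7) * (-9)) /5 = -18 /35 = -0.51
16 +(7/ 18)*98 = 54.11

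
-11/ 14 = -0.79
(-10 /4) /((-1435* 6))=1 /3444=0.00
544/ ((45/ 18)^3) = 4352/ 125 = 34.82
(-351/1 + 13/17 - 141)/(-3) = 8351/51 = 163.75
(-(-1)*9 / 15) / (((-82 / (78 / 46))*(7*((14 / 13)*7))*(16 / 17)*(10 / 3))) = -77571 / 1035036800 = -0.00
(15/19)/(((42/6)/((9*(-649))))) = -87615/133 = -658.76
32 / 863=0.04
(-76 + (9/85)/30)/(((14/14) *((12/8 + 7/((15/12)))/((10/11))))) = -9.73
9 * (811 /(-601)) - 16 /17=-133699 /10217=-13.09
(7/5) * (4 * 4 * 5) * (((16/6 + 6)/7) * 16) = 6656/3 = 2218.67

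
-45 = -45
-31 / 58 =-0.53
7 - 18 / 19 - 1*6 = 0.05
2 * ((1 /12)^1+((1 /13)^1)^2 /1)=181 /1014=0.18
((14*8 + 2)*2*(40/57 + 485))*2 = 221480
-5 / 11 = -0.45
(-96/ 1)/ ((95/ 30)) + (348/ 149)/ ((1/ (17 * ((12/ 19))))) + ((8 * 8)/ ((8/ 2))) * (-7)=-331904/ 2831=-117.24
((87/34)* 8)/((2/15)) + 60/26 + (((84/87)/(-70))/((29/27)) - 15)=130868691/929305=140.82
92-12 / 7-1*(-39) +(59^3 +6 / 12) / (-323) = -2290683 / 4522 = -506.56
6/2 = 3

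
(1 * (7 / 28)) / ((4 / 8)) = 1 / 2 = 0.50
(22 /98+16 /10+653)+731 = 339527 /245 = 1385.82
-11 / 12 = -0.92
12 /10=6 /5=1.20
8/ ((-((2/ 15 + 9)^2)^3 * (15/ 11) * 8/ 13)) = -108590625/ 6611856250609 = -0.00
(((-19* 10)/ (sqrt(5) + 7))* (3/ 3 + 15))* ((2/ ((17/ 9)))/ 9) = -10640/ 187 + 1520* sqrt(5)/ 187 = -38.72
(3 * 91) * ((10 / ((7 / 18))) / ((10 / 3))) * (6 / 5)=2527.20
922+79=1001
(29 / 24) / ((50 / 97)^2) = 272861 / 60000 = 4.55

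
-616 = -616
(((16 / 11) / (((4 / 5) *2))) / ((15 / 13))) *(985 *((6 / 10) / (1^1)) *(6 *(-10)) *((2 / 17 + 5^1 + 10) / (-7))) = 60337.08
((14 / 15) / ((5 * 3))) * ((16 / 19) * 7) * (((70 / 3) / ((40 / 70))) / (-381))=-38416 / 977265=-0.04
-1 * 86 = -86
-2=-2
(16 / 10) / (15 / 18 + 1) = 48 / 55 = 0.87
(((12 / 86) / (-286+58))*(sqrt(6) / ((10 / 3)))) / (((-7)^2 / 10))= -3*sqrt(6) / 80066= -0.00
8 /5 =1.60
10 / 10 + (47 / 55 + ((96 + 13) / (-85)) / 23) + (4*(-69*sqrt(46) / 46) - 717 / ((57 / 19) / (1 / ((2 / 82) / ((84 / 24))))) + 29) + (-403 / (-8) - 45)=-5894146521 / 172040 - 6*sqrt(46)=-34301.02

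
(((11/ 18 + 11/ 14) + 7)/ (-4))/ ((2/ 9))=-529/ 56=-9.45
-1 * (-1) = 1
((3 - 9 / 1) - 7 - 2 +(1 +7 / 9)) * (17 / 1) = -2023 / 9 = -224.78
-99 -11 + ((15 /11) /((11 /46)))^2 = -1134410 /14641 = -77.48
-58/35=-1.66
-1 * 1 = -1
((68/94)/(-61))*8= -272/2867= -0.09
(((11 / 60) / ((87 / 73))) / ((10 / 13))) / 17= 10439 / 887400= 0.01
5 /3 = 1.67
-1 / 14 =-0.07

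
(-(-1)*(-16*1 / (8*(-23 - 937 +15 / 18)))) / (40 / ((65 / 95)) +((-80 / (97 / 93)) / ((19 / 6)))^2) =132469311 / 40985582105050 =0.00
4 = 4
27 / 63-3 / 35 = 0.34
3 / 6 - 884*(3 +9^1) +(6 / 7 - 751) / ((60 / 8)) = -2248579 / 210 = -10707.52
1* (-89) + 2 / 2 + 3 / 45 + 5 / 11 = -14434 / 165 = -87.48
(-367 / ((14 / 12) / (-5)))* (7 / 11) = 11010 / 11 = 1000.91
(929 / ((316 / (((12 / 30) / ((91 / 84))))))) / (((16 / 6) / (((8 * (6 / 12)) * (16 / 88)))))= 16722 / 56485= 0.30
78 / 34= 39 / 17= 2.29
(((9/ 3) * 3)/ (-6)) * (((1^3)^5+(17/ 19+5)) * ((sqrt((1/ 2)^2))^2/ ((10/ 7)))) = -2751/ 1520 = -1.81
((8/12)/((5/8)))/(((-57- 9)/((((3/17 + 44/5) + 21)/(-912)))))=0.00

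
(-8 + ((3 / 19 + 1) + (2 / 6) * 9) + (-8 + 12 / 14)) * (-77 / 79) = 16071 / 1501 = 10.71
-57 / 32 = -1.78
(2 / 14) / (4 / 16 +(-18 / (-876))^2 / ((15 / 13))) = 26645 / 46697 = 0.57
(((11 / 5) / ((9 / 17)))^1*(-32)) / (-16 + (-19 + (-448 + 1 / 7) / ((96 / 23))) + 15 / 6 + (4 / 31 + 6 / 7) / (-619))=25721242624 / 27040967235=0.95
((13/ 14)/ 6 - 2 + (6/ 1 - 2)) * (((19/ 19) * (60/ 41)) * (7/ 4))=905/ 164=5.52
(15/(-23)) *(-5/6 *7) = 175/46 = 3.80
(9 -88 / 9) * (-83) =581 / 9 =64.56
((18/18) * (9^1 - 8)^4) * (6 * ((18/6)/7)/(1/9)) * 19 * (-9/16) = -13851/56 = -247.34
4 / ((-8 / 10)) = -5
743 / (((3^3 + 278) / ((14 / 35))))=1486 / 1525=0.97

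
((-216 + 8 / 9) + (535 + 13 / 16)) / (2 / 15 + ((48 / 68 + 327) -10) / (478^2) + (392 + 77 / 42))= 224221916585 / 275447116572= 0.81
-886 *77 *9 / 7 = -87714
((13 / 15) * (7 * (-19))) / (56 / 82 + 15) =-70889 / 9645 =-7.35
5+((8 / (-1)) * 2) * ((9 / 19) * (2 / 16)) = 4.05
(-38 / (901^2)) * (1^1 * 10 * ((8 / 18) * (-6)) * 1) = 3040 / 2435403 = 0.00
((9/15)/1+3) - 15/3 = -1.40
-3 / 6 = -1 / 2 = -0.50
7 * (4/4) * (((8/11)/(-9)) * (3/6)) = -28/99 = -0.28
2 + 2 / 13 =28 / 13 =2.15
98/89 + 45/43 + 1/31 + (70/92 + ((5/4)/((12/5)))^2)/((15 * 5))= 2.19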